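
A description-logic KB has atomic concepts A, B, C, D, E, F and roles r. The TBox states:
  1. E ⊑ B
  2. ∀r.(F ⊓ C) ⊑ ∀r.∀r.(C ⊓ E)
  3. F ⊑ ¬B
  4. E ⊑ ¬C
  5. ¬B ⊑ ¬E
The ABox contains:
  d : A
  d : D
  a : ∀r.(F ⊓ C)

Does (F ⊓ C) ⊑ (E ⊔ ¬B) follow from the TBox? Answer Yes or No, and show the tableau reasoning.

Yes

1. (F ⊓ C) ⊑ (E ⊔ ¬B)  ⇔  ((F ⊓ C) ⊓ (¬E ⊓ B)) unsat w.r.t. T
   all branches close; clash {B, ¬B} at x₀
2. Hence (F ⊓ C) ⊑ (E ⊔ ¬B): entailed.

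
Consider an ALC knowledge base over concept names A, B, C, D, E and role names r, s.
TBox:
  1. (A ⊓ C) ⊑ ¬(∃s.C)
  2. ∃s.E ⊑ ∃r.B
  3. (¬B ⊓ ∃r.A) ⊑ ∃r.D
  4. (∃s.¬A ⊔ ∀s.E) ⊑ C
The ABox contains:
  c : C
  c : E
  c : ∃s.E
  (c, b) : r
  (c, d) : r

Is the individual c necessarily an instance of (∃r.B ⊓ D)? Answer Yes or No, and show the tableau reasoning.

1. c : (∃r.B ⊓ D)?  L(c) = {C, E, ∃s.E} ∪ {(∀r.¬B ⊔ ¬D)}
   apply at c: ∃s.E⊑∃r.B
   open: L(c) ⊇ {B, C, E, ¬A, ¬D, …} (+ ∃-successors) — c ∉ (∃r.B ⊓ D) possible
2. Hence c : (∃r.B ⊓ D): not entailed.

No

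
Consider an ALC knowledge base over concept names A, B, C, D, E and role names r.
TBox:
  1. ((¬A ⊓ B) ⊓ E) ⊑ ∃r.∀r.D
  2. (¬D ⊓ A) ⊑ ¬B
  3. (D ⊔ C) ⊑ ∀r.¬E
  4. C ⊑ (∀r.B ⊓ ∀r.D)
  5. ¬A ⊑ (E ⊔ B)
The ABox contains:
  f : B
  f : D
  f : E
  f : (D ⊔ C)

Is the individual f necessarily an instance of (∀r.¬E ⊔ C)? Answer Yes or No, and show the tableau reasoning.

Yes

1. f : (∀r.¬E ⊔ C)?  L(f) = {B, D, E, (D ⊔ C)} ∪ {(∃r.E ⊓ ¬C)}
   clash {B, ¬B} at f — f ∈ (∀r.¬E ⊔ C)
2. Hence f : (∀r.¬E ⊔ C): entailed.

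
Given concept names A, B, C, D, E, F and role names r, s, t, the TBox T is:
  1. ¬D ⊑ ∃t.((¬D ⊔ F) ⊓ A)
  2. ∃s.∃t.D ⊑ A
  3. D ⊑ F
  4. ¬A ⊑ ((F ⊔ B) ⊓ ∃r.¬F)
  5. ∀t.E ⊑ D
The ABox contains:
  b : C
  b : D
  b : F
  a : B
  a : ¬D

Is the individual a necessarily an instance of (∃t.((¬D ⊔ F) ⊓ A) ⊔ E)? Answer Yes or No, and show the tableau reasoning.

Yes

1. a : (∃t.((¬D ⊔ F) ⊓ A) ⊔ E)?  L(a) = {B, ¬D} ∪ {(∀t.((D ⊓ ¬F) ⊔ ¬A) ⊓ ¬E)}
   clash {D, ¬D} at a — a ∈ (∃t.((¬D ⊔ F) ⊓ A) ⊔ E)
2. Hence a : (∃t.((¬D ⊔ F) ⊓ A) ⊔ E): entailed.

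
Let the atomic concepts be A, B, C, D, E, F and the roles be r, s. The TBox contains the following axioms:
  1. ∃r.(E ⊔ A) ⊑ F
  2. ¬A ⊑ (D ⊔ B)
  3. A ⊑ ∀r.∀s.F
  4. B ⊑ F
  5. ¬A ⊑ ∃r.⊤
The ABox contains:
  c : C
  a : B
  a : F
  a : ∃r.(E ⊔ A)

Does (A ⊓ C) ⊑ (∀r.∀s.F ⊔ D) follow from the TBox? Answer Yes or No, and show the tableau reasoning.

Yes

1. (A ⊓ C) ⊑ (∀r.∀s.F ⊔ D)  ⇔  ((A ⊓ C) ⊓ (∃r.∃s.¬F ⊓ ¬D)) unsat w.r.t. T
   all branches close; clash {F, ¬F} at an ∃-successor
2. Hence (A ⊓ C) ⊑ (∀r.∀s.F ⊔ D): entailed.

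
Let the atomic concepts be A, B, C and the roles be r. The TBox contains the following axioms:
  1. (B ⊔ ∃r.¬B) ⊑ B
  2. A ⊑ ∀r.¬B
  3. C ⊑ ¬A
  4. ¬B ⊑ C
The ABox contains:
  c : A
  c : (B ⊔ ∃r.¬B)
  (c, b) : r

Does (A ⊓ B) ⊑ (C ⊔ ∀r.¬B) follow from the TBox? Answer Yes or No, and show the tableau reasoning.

Yes

1. (A ⊓ B) ⊑ (C ⊔ ∀r.¬B)  ⇔  ((A ⊓ B) ⊓ (¬C ⊓ ∃r.B)) unsat w.r.t. T
   all branches close; clash {B, ¬B} at an ∃-successor
2. Hence (A ⊓ B) ⊑ (C ⊔ ∀r.¬B): entailed.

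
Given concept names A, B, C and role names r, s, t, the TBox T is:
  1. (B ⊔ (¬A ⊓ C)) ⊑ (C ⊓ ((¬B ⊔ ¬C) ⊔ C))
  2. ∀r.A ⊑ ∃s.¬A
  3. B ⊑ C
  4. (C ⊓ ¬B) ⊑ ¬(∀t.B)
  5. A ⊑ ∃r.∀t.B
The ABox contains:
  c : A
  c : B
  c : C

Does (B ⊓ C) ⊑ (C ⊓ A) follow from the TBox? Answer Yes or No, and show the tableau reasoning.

No

1. (B ⊓ C) ⊑ (C ⊓ A)  ⇔  ((B ⊓ C) ⊓ (¬C ⊔ ¬A)) unsat w.r.t. T
   open: L(x₀) ⊇ {B, C, ¬A, ∃r.¬A} (+ ∃-successors)
2. Hence (B ⊓ C) ⊑ (C ⊓ A): not entailed.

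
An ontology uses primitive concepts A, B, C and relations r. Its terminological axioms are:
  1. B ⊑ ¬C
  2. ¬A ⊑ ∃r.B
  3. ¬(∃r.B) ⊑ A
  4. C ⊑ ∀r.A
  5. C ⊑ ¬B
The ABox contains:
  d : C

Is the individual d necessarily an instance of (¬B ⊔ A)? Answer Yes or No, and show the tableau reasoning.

Yes

1. d : (¬B ⊔ A)?  L(d) = {C} ∪ {(B ⊓ ¬A)}
   clash {C, ¬C} at d — d ∈ (¬B ⊔ A)
2. Hence d : (¬B ⊔ A): entailed.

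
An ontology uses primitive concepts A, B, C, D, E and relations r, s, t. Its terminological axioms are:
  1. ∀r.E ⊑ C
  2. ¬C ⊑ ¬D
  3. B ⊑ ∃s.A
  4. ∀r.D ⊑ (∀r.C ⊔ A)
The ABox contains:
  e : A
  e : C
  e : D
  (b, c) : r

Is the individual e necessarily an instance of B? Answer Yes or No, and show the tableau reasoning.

No

1. e : B?  L(e) = {A, C, D} ∪ {¬B}
   open: L(e) ⊇ {A, C, D, ¬B, ∃r.¬D} (+ ∃-successors) — e ∉ B possible
2. Hence e : B: not entailed.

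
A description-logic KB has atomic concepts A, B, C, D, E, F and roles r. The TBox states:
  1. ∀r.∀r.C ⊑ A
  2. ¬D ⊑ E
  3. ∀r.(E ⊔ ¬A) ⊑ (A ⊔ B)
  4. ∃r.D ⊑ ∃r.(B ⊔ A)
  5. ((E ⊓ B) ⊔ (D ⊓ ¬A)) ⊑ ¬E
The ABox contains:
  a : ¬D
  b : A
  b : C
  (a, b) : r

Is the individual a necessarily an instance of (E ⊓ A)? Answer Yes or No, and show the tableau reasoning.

No

1. a : (E ⊓ A)?  L(a) = {¬D} ∪ {(¬E ⊔ ¬A)}
   apply at a: ¬D⊑E
   open: L(a) ⊇ {E, ¬A, ¬B, ¬D, ∃r.(B ⊔ A), …} (+ ∃-successors) — a ∉ (E ⊓ A) possible
2. Hence a : (E ⊓ A): not entailed.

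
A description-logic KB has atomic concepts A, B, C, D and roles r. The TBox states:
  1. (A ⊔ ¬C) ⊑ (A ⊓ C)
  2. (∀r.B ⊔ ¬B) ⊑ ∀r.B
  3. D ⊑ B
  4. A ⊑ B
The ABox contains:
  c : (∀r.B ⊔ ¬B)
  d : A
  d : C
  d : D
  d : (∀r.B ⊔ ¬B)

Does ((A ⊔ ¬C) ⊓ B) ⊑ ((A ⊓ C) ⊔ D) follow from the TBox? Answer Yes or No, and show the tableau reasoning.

Yes

1. ((A ⊔ ¬C) ⊓ B) ⊑ ((A ⊓ C) ⊔ D)  ⇔  (((A ⊔ ¬C) ⊓ B) ⊓ ((¬A ⊔ ¬C) ⊓ ¬D)) unsat w.r.t. T
   all branches close; clash {C, ¬C} at x₀
2. Hence ((A ⊔ ¬C) ⊓ B) ⊑ ((A ⊓ C) ⊔ D): entailed.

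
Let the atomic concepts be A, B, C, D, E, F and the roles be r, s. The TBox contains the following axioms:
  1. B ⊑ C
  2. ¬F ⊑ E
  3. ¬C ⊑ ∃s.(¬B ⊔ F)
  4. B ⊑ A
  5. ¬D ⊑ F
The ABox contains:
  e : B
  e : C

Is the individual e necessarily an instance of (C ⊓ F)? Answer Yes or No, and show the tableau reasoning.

No

1. e : (C ⊓ F)?  L(e) = {B, C} ∪ {(¬C ⊔ ¬F)}
   apply at e: B⊑A
   open: L(e) ⊇ {A, B, C, D, E, …} — e ∉ (C ⊓ F) possible
2. Hence e : (C ⊓ F): not entailed.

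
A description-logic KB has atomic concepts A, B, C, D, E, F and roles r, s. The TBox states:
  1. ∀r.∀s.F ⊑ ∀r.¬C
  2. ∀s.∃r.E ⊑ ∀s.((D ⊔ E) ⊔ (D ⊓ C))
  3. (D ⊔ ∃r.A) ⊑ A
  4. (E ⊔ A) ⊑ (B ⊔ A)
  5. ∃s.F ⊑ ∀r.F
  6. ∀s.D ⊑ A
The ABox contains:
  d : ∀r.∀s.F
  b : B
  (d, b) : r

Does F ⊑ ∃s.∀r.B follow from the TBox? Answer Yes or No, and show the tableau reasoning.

No

1. F ⊑ ∃s.∀r.B  ⇔  (F ⊓ ∀s.∃r.¬B) unsat w.r.t. T
   open: L(x₀) ⊇ {F, ¬A, ¬D, ¬E, ∀r.¬A, …} (+ ∃-successors)
2. Hence F ⊑ ∃s.∀r.B: not entailed.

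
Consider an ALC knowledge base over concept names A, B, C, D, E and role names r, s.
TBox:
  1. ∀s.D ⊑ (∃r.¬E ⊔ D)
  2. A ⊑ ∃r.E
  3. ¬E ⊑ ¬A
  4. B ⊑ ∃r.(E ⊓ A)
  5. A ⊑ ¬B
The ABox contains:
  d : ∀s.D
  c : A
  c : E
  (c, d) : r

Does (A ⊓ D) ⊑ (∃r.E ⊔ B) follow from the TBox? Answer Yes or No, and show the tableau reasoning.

Yes

1. (A ⊓ D) ⊑ (∃r.E ⊔ B)  ⇔  ((A ⊓ D) ⊓ (∀r.¬E ⊓ ¬B)) unsat w.r.t. T
   all branches close; clash {A, ¬A} at x₀
2. Hence (A ⊓ D) ⊑ (∃r.E ⊔ B): entailed.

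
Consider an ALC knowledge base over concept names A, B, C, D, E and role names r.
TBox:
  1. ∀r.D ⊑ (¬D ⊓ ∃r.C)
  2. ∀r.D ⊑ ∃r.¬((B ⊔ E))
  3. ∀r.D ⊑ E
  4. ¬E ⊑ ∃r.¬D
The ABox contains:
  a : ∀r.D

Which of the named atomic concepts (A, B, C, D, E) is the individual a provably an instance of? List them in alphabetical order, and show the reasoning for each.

{E}

1. a : A?  L(a) = {∀r.D} ∪ {¬A}
   apply at a: ∀r.D⊑(¬D ⊓ ∃r.C); ∀r.D⊑∃r.¬((B ⊔ E)); ∀r.D⊑E
   open: L(a) ⊇ {E, ¬A, ¬D, ∀r.D, ∃r.(¬B ⊓ ¬E), …} (+ ∃-successors) — a ∉ A possible
2. a : B?  L(a) = {∀r.D} ∪ {¬B}
   apply at a: ∀r.D⊑(¬D ⊓ ∃r.C); ∀r.D⊑∃r.¬((B ⊔ E)); ∀r.D⊑E
   open: L(a) ⊇ {E, ¬B, ¬D, ∀r.D, ∃r.(¬B ⊓ ¬E), …} (+ ∃-successors) — a ∉ B possible
3. a : C?  L(a) = {∀r.D} ∪ {¬C}
   apply at a: ∀r.D⊑(¬D ⊓ ∃r.C); ∀r.D⊑∃r.¬((B ⊔ E)); ∀r.D⊑E
   open: L(a) ⊇ {E, ¬C, ¬D, ∀r.D, ∃r.(¬B ⊓ ¬E), …} (+ ∃-successors) — a ∉ C possible
4. a : D?  L(a) = {∀r.D} ∪ {¬D}
   apply at a: ∀r.D⊑(¬D ⊓ ∃r.C); ∀r.D⊑∃r.¬((B ⊔ E)); ∀r.D⊑E
   open: L(a) ⊇ {E, ¬D, ∀r.D, ∃r.(¬B ⊓ ¬E), ∃r.C} (+ ∃-successors) — a ∉ D possible
5. a : E?  L(a) = {∀r.D} ∪ {¬E}
   clash {D, ¬D} at an ∃-successor — a ∈ E
6. Entailed for a: {E}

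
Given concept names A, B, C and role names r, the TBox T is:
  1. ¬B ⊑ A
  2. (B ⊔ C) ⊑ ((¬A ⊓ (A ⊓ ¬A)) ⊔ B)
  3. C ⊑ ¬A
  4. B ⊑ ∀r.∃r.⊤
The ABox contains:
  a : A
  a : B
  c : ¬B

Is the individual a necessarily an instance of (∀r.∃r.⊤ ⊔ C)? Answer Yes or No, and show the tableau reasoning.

1. a : (∀r.∃r.⊤ ⊔ C)?  L(a) = {A, B} ∪ {(∃r.∀r.⊥ ⊓ ¬C)}
   clash {A, ¬A} at an ∃-successor — a ∈ (∀r.∃r.⊤ ⊔ C)
2. Hence a : (∀r.∃r.⊤ ⊔ C): entailed.

Yes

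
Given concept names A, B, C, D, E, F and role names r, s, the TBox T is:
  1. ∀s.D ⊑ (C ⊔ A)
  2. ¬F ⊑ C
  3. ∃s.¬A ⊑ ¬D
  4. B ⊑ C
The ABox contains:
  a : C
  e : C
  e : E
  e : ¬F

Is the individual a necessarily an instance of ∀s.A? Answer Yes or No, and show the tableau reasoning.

No

1. a : ∀s.A?  L(a) = {C} ∪ {∃s.¬A}
   apply at a: ∃s.¬A⊑¬D
   open: L(a) ⊇ {C, ¬D, ∃s.¬A, ∃s.¬D} (+ ∃-successors) — a ∉ ∀s.A possible
2. Hence a : ∀s.A: not entailed.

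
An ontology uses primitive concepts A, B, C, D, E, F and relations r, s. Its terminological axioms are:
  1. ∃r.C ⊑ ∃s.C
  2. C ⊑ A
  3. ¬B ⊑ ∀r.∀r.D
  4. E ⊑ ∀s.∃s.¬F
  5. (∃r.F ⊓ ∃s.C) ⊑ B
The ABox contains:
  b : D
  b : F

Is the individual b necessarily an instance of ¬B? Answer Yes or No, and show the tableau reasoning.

1. b : ¬B?  L(b) = {D, F} ∪ {B}
   open: L(b) ⊇ {B, D, F, ¬C, ¬E, …} — b ∉ ¬B possible
2. Hence b : ¬B: not entailed.

No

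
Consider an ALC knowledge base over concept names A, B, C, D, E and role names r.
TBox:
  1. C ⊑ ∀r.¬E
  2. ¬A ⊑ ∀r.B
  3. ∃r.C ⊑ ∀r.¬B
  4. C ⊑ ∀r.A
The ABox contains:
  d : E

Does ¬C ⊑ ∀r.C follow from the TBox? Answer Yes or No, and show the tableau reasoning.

No

1. ¬C ⊑ ∀r.C  ⇔  (¬C ⊓ ∃r.¬C) unsat w.r.t. T
   open: L(x₀) ⊇ {A, ¬C, ∀r.¬C, ∃r.¬C} (+ ∃-successors)
2. Hence ¬C ⊑ ∀r.C: not entailed.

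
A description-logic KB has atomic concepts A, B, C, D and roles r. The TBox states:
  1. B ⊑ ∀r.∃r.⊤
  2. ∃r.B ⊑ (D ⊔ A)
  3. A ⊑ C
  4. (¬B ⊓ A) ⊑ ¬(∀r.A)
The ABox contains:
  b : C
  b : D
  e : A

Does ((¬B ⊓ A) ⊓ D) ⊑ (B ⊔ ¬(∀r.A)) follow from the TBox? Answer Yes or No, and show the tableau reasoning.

1. ((¬B ⊓ A) ⊓ D) ⊑ (B ⊔ ¬(∀r.A))  ⇔  (((¬B ⊓ A) ⊓ D) ⊓ (¬B ⊓ ∀r.A)) unsat w.r.t. T
   all branches close; clash {A, ¬A} at an ∃-successor
2. Hence ((¬B ⊓ A) ⊓ D) ⊑ (B ⊔ ¬(∀r.A)): entailed.

Yes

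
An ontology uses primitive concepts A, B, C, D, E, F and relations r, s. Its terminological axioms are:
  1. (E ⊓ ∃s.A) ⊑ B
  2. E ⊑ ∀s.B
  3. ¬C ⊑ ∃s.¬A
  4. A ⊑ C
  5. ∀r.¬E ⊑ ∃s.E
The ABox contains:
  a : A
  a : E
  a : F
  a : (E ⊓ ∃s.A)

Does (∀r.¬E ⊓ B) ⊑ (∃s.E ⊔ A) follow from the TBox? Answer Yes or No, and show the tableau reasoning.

Yes

1. (∀r.¬E ⊓ B) ⊑ (∃s.E ⊔ A)  ⇔  ((∀r.¬E ⊓ B) ⊓ (∀s.¬E ⊓ ¬A)) unsat w.r.t. T
   all branches close; clash {E, ¬E} at an ∃-successor
2. Hence (∀r.¬E ⊓ B) ⊑ (∃s.E ⊔ A): entailed.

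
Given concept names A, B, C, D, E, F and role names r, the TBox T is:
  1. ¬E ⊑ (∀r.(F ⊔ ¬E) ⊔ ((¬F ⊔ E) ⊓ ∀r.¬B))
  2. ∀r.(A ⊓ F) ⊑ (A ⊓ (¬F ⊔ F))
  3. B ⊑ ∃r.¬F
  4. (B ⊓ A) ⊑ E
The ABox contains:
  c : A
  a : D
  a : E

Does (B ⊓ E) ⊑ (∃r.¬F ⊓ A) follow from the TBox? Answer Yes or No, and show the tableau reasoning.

1. (B ⊓ E) ⊑ (∃r.¬F ⊓ A)  ⇔  ((B ⊓ E) ⊓ (∀r.F ⊔ ¬A)) unsat w.r.t. T
   apply at x₀: B⊑∃r.¬F
   open: L(x₀) ⊇ {B, E, ¬A, ∃r.(¬A ⊔ ¬F), ∃r.¬F} (+ ∃-successors)
2. Hence (B ⊓ E) ⊑ (∃r.¬F ⊓ A): not entailed.

No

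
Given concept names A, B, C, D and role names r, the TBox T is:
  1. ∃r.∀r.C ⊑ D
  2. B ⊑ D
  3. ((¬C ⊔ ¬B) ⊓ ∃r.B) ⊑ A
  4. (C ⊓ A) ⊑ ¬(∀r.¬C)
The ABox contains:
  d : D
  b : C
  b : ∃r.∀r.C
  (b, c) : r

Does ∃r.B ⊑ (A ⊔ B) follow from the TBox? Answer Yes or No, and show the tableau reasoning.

Yes

1. ∃r.B ⊑ (A ⊔ B)  ⇔  (∃r.B ⊓ (¬A ⊓ ¬B)) unsat w.r.t. T
   all branches close; clash {A, ¬A} at x₀
2. Hence ∃r.B ⊑ (A ⊔ B): entailed.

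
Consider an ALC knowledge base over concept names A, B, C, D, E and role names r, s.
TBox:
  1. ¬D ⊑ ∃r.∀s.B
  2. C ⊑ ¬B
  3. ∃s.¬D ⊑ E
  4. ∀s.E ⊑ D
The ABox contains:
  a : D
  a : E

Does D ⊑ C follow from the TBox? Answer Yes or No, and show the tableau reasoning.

No

1. D ⊑ C  ⇔  (D ⊓ ¬C) unsat w.r.t. T
   open: L(x₀) ⊇ {D, ¬C, ∀s.D}
2. Hence D ⊑ C: not entailed.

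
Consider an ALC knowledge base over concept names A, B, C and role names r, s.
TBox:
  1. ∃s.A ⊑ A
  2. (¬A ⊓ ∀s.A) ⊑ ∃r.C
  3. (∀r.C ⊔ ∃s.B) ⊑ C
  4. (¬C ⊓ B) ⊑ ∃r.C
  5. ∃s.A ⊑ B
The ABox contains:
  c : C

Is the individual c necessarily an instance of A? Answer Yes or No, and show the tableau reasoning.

1. c : A?  L(c) = {C} ∪ {¬A}
   open: L(c) ⊇ {C, ¬A, ∀s.¬A, ∃s.¬A} (+ ∃-successors) — c ∉ A possible
2. Hence c : A: not entailed.

No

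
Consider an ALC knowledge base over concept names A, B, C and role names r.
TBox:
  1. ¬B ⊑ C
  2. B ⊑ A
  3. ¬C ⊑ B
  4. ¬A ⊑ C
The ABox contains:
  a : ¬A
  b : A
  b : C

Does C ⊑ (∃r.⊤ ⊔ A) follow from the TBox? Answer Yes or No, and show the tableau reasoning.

No

1. C ⊑ (∃r.⊤ ⊔ A)  ⇔  (C ⊓ (∀r.⊥ ⊓ ¬A)) unsat w.r.t. T
   open: L(x₀) ⊇ {C, ¬A, ¬B, ∀r.⊥}
2. Hence C ⊑ (∃r.⊤ ⊔ A): not entailed.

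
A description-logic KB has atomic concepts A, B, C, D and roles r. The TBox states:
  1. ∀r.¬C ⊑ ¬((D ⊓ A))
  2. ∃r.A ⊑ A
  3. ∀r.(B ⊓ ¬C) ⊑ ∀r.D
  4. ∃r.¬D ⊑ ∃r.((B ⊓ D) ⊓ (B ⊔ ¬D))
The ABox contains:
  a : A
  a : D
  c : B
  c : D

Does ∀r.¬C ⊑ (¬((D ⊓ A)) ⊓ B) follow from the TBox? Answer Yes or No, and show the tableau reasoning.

No

1. ∀r.¬C ⊑ (¬((D ⊓ A)) ⊓ B)  ⇔  (∀r.¬C ⊓ ((D ⊓ A) ⊔ ¬B)) unsat w.r.t. T
   apply at x₀: ∀r.¬C⊑¬((D ⊓ A))
   open: L(x₀) ⊇ {¬B, ¬D, ∀r.D, ∀r.¬A, ∀r.¬C, …} (+ ∃-successors)
2. Hence ∀r.¬C ⊑ (¬((D ⊓ A)) ⊓ B): not entailed.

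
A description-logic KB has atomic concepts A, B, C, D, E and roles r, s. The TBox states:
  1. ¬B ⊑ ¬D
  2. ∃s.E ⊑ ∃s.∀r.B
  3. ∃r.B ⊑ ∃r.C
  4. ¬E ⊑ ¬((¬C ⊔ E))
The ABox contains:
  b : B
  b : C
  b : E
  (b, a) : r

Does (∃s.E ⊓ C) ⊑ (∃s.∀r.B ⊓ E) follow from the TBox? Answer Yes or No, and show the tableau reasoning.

No

1. (∃s.E ⊓ C) ⊑ (∃s.∀r.B ⊓ E)  ⇔  ((∃s.E ⊓ C) ⊓ (∀s.∃r.¬B ⊔ ¬E)) unsat w.r.t. T
   apply at x₀: ∃s.E⊑∃s.∀r.B
   open: L(x₀) ⊇ {B, C, ¬E, ∀r.¬B, ∃s.E, …} (+ ∃-successors)
2. Hence (∃s.E ⊓ C) ⊑ (∃s.∀r.B ⊓ E): not entailed.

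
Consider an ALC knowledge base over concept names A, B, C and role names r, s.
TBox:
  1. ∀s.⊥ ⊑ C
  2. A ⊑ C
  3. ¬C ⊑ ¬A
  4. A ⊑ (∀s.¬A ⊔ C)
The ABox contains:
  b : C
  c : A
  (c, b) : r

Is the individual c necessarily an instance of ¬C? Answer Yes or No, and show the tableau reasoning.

1. c : ¬C?  L(c) = {A} ∪ {C}
   apply at c: A⊑(∀s.¬A ⊔ C)
   open: L(c) ⊇ {A, C} — c ∉ ¬C possible
2. Hence c : ¬C: not entailed.

No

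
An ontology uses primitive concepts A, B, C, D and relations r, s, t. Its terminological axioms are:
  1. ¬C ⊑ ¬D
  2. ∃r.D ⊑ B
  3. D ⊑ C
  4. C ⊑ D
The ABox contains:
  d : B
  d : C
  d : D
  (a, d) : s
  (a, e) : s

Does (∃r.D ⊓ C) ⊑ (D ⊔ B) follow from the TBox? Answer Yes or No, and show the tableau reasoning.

1. (∃r.D ⊓ C) ⊑ (D ⊔ B)  ⇔  ((∃r.D ⊓ C) ⊓ (¬D ⊓ ¬B)) unsat w.r.t. T
   all branches close; clash {D, ¬D} at x₀
2. Hence (∃r.D ⊓ C) ⊑ (D ⊔ B): entailed.

Yes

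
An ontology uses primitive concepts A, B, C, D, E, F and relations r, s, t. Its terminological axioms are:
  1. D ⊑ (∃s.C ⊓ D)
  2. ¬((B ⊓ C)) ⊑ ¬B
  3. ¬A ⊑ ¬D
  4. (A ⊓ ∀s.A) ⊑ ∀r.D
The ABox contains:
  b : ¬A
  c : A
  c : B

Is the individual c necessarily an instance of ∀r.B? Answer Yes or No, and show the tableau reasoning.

1. c : ∀r.B?  L(c) = {A, B} ∪ {∃r.¬B}
   open: L(c) ⊇ {A, B, C, ¬D, ∃r.¬B, …} (+ ∃-successors) — c ∉ ∀r.B possible
2. Hence c : ∀r.B: not entailed.

No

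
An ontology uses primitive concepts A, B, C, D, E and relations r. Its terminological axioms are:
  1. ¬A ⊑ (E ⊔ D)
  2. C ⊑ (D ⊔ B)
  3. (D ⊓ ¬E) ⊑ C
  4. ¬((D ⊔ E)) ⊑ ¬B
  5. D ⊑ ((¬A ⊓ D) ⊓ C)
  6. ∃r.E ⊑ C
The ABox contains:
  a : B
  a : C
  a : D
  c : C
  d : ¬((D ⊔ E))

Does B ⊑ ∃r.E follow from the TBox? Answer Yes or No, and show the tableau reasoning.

1. B ⊑ ∃r.E  ⇔  (B ⊓ ∀r.¬E) unsat w.r.t. T
   open: L(x₀) ⊇ {B, C, D, E, ¬A, …}
2. Hence B ⊑ ∃r.E: not entailed.

No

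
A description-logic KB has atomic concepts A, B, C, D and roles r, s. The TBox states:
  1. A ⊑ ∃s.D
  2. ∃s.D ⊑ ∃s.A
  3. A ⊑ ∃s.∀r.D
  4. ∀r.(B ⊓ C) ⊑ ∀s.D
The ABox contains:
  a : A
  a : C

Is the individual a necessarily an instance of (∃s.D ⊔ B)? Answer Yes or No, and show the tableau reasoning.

Yes

1. a : (∃s.D ⊔ B)?  L(a) = {A, C} ∪ {(∀s.¬D ⊓ ¬B)}
   clash {D, ¬D} at an ∃-successor — a ∈ (∃s.D ⊔ B)
2. Hence a : (∃s.D ⊔ B): entailed.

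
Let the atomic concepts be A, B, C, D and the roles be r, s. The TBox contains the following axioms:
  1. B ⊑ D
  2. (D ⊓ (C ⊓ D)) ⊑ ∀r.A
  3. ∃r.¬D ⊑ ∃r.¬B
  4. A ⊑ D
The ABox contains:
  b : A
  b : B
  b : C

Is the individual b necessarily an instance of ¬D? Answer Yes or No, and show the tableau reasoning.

No

1. b : ¬D?  L(b) = {A, B, C} ∪ {D}
   open: L(b) ⊇ {A, B, C, D, ∀r.A, …} — b ∉ ¬D possible
2. Hence b : ¬D: not entailed.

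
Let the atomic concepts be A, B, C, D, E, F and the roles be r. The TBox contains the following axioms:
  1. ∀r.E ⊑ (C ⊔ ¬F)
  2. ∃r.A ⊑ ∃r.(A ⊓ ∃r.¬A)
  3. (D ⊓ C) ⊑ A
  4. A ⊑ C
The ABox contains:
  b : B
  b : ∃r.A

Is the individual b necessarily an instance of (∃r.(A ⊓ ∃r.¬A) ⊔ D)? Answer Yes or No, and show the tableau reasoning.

Yes

1. b : (∃r.(A ⊓ ∃r.¬A) ⊔ D)?  L(b) = {B, ∃r.A} ∪ {(∀r.(¬A ⊔ ∀r.A) ⊓ ¬D)}
   clash {A, ¬A} at an ∃-successor — b ∈ (∃r.(A ⊓ ∃r.¬A) ⊔ D)
2. Hence b : (∃r.(A ⊓ ∃r.¬A) ⊔ D): entailed.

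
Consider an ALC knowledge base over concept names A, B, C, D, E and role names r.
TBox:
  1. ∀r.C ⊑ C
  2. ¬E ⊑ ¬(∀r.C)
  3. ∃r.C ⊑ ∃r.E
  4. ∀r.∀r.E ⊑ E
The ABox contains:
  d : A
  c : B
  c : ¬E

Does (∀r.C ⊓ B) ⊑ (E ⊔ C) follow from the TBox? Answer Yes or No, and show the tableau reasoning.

Yes

1. (∀r.C ⊓ B) ⊑ (E ⊔ C)  ⇔  ((∀r.C ⊓ B) ⊓ (¬E ⊓ ¬C)) unsat w.r.t. T
   all branches close; clash {E, ¬E} at x₀
2. Hence (∀r.C ⊓ B) ⊑ (E ⊔ C): entailed.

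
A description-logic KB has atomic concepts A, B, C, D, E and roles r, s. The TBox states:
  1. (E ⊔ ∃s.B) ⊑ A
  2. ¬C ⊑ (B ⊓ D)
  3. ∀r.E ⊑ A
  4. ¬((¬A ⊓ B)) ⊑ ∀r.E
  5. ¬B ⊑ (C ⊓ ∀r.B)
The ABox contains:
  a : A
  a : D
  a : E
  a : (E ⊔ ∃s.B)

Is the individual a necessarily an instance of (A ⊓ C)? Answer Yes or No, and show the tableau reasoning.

No

1. a : (A ⊓ C)?  L(a) = {A, D, E, (E ⊔ ∃s.B)} ∪ {(¬A ⊔ ¬C)}
   open: L(a) ⊇ {A, B, D, E, ¬C, …} — a ∉ (A ⊓ C) possible
2. Hence a : (A ⊓ C): not entailed.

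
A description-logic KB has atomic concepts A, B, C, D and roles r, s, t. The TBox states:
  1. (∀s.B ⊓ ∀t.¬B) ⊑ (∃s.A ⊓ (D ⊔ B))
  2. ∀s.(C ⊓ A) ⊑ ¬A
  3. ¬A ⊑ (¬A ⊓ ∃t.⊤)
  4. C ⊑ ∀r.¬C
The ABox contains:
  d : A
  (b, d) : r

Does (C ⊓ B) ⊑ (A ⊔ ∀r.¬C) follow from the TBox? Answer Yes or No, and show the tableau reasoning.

1. (C ⊓ B) ⊑ (A ⊔ ∀r.¬C)  ⇔  ((C ⊓ B) ⊓ (¬A ⊓ ∃r.C)) unsat w.r.t. T
   all branches close; clash {C, ¬C} at an ∃-successor
2. Hence (C ⊓ B) ⊑ (A ⊔ ∀r.¬C): entailed.

Yes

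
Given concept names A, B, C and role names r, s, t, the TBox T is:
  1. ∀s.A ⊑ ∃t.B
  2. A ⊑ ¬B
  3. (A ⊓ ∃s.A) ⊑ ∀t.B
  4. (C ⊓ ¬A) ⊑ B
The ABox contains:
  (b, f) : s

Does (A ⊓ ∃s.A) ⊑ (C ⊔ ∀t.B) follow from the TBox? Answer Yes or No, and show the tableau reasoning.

Yes

1. (A ⊓ ∃s.A) ⊑ (C ⊔ ∀t.B)  ⇔  ((A ⊓ ∃s.A) ⊓ (¬C ⊓ ∃t.¬B)) unsat w.r.t. T
   all branches close; clash {B, ¬B} at x₀
2. Hence (A ⊓ ∃s.A) ⊑ (C ⊔ ∀t.B): entailed.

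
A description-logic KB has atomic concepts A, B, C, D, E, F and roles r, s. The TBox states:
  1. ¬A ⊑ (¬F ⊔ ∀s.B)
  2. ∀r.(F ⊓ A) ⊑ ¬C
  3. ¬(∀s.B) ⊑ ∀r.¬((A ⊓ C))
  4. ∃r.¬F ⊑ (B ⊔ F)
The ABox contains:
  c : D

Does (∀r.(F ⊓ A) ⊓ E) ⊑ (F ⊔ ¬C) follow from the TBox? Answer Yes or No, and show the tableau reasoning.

Yes

1. (∀r.(F ⊓ A) ⊓ E) ⊑ (F ⊔ ¬C)  ⇔  ((∀r.(F ⊓ A) ⊓ E) ⊓ (¬F ⊓ C)) unsat w.r.t. T
   all branches close; clash {F, ¬F} at x₀
2. Hence (∀r.(F ⊓ A) ⊓ E) ⊑ (F ⊔ ¬C): entailed.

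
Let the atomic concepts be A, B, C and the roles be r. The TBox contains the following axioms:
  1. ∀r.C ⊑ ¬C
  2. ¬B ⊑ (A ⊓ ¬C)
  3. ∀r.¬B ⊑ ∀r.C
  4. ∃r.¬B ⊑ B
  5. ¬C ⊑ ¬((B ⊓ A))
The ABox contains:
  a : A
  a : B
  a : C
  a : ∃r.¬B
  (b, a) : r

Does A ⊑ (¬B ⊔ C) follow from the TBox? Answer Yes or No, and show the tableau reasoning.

Yes

1. A ⊑ (¬B ⊔ C)  ⇔  (A ⊓ (B ⊓ ¬C)) unsat w.r.t. T
   all branches close; clash {A, ¬A} at x₀
2. Hence A ⊑ (¬B ⊔ C): entailed.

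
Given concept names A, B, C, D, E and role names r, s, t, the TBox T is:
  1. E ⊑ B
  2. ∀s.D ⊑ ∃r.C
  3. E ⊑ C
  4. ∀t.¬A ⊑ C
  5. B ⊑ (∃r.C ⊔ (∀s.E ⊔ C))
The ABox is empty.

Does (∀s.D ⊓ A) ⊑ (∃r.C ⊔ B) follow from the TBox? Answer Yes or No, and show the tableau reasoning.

1. (∀s.D ⊓ A) ⊑ (∃r.C ⊔ B)  ⇔  ((∀s.D ⊓ A) ⊓ (∀r.¬C ⊓ ¬B)) unsat w.r.t. T
   all branches close; clash {B, ¬B} at x₀
2. Hence (∀s.D ⊓ A) ⊑ (∃r.C ⊔ B): entailed.

Yes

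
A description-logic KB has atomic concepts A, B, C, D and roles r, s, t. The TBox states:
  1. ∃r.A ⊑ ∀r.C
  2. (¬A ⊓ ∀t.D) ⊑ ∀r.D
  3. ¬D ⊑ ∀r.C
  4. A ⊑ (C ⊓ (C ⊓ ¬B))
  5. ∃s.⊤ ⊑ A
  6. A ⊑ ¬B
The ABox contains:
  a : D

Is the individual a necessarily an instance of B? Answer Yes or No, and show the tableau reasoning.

No

1. a : B?  L(a) = {D} ∪ {¬B}
   open: L(a) ⊇ {A, C, D, ¬B, ∀r.¬A, …} — a ∉ B possible
2. Hence a : B: not entailed.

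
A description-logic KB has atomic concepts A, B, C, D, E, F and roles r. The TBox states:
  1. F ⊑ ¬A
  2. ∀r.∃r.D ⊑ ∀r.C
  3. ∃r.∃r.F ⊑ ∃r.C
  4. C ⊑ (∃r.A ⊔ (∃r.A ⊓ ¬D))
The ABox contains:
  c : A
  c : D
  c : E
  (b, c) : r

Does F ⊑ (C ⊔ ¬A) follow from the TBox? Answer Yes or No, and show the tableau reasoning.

Yes

1. F ⊑ (C ⊔ ¬A)  ⇔  (F ⊓ (¬C ⊓ A)) unsat w.r.t. T
   all branches close; clash {A, ¬A} at x₀
2. Hence F ⊑ (C ⊔ ¬A): entailed.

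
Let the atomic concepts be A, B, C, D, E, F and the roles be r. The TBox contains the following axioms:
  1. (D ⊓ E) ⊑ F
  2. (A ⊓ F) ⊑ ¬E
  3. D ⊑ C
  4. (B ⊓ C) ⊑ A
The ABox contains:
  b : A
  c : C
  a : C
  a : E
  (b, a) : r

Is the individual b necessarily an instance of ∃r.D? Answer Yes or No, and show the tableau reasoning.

1. b : ∃r.D?  L(b) = {A} ∪ {∀r.¬D}
   open: L(b) ⊇ {A, ¬D, ¬F, ∀r.¬D} — b ∉ ∃r.D possible
2. Hence b : ∃r.D: not entailed.

No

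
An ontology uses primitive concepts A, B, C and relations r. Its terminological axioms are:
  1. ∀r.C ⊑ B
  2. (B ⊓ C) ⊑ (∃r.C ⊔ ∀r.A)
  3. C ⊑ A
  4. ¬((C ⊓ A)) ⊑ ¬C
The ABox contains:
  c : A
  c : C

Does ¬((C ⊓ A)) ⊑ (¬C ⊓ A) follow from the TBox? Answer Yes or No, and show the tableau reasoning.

No

1. ¬((C ⊓ A)) ⊑ (¬C ⊓ A)  ⇔  ((¬C ⊔ ¬A) ⊓ (C ⊔ ¬A)) unsat w.r.t. T
   apply at x₀: ¬((C ⊓ A))⊑¬C
   open: L(x₀) ⊇ {¬A, ¬C, ∃r.¬C} (+ ∃-successors)
2. Hence ¬((C ⊓ A)) ⊑ (¬C ⊓ A): not entailed.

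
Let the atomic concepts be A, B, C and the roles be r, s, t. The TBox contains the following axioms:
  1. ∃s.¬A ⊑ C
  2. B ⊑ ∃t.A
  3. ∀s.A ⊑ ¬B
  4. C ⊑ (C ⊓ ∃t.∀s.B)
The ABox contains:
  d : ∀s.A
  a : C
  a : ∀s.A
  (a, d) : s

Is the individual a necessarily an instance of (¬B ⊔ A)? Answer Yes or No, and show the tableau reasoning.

Yes

1. a : (¬B ⊔ A)?  L(a) = {C, ∀s.A} ∪ {(B ⊓ ¬A)}
   clash {B, ¬B} at a — a ∈ (¬B ⊔ A)
2. Hence a : (¬B ⊔ A): entailed.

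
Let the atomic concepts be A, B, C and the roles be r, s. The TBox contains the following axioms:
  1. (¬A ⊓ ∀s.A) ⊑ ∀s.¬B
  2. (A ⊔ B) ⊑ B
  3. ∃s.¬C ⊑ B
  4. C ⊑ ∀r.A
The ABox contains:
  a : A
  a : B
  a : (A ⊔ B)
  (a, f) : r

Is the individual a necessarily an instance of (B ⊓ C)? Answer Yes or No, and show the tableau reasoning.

1. a : (B ⊓ C)?  L(a) = {A, B, (A ⊔ B)} ∪ {(¬B ⊔ ¬C)}
   open: L(a) ⊇ {A, B, ¬C} — a ∉ (B ⊓ C) possible
2. Hence a : (B ⊓ C): not entailed.

No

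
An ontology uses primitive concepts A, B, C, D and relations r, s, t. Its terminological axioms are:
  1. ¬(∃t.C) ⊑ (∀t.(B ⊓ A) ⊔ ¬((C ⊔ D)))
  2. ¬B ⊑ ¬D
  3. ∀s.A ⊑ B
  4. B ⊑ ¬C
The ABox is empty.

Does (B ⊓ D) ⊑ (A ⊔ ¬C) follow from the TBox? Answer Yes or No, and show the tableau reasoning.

1. (B ⊓ D) ⊑ (A ⊔ ¬C)  ⇔  ((B ⊓ D) ⊓ (¬A ⊓ C)) unsat w.r.t. T
   all branches close; clash {C, ¬C} at x₀
2. Hence (B ⊓ D) ⊑ (A ⊔ ¬C): entailed.

Yes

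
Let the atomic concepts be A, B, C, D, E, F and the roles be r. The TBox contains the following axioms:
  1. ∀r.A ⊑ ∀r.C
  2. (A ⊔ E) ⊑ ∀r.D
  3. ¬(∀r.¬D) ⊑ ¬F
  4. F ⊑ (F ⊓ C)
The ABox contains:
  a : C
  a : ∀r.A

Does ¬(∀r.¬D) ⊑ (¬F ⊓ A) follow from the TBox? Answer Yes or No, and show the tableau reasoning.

1. ¬(∀r.¬D) ⊑ (¬F ⊓ A)  ⇔  (∃r.D ⊓ (F ⊔ ¬A)) unsat w.r.t. T
   apply at x₀: ¬(∀r.¬D)⊑¬F
   open: L(x₀) ⊇ {¬A, ¬E, ¬F, ∃r.D, ∃r.¬A} (+ ∃-successors)
2. Hence ¬(∀r.¬D) ⊑ (¬F ⊓ A): not entailed.

No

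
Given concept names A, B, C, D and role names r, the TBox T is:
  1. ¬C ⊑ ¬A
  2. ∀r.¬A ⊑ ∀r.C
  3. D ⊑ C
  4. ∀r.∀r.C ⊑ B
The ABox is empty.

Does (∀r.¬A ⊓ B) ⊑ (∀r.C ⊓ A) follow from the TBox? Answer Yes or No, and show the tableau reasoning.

1. (∀r.¬A ⊓ B) ⊑ (∀r.C ⊓ A)  ⇔  ((∀r.¬A ⊓ B) ⊓ (∃r.¬C ⊔ ¬A)) unsat w.r.t. T
   apply at x₀: ∀r.¬A⊑∀r.C
   open: L(x₀) ⊇ {B, C, ¬A, ∀r.C, ∀r.¬A}
2. Hence (∀r.¬A ⊓ B) ⊑ (∀r.C ⊓ A): not entailed.

No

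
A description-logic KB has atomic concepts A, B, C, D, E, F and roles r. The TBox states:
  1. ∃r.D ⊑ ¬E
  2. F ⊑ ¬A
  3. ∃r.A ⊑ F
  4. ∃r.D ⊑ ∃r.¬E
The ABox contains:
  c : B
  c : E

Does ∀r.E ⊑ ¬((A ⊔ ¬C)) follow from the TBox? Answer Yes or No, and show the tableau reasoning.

No

1. ∀r.E ⊑ ¬((A ⊔ ¬C))  ⇔  (∀r.E ⊓ (A ⊔ ¬C)) unsat w.r.t. T
   open: L(x₀) ⊇ {A, ¬F, ∀r.E, ∀r.¬A, ∀r.¬D}
2. Hence ∀r.E ⊑ ¬((A ⊔ ¬C)): not entailed.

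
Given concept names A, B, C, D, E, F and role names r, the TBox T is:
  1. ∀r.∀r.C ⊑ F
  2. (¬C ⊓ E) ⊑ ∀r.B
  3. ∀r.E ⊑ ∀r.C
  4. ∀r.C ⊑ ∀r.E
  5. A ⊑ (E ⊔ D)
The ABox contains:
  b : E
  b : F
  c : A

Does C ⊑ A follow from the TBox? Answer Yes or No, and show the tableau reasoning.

1. C ⊑ A  ⇔  (C ⊓ ¬A) unsat w.r.t. T
   open: L(x₀) ⊇ {C, ¬A, ∃r.¬C, ∃r.¬E, ∃r.∃r.¬C} (+ ∃-successors)
2. Hence C ⊑ A: not entailed.

No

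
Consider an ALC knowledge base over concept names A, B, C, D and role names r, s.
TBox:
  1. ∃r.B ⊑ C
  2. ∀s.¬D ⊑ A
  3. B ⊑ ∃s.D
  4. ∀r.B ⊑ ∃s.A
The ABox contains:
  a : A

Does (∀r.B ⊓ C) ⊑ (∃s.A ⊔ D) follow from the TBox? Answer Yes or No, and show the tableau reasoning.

Yes

1. (∀r.B ⊓ C) ⊑ (∃s.A ⊔ D)  ⇔  ((∀r.B ⊓ C) ⊓ (∀s.¬A ⊓ ¬D)) unsat w.r.t. T
   all branches close; clash {A, ¬A} at an ∃-successor
2. Hence (∀r.B ⊓ C) ⊑ (∃s.A ⊔ D): entailed.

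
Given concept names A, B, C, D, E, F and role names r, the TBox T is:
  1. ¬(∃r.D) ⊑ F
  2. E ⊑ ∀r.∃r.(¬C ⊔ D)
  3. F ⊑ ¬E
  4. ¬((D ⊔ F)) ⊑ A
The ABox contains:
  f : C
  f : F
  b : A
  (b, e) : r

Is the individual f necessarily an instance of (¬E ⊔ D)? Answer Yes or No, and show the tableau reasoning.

1. f : (¬E ⊔ D)?  L(f) = {C, F} ∪ {(E ⊓ ¬D)}
   clash {E, ¬E} at f — f ∈ (¬E ⊔ D)
2. Hence f : (¬E ⊔ D): entailed.

Yes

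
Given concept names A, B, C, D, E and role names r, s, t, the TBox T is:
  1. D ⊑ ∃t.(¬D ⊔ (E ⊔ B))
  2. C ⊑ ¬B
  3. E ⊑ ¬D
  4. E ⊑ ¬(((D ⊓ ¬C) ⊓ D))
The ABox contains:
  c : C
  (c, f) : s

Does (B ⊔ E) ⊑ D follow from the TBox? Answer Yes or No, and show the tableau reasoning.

No

1. (B ⊔ E) ⊑ D  ⇔  ((B ⊔ E) ⊓ ¬D) unsat w.r.t. T
   open: L(x₀) ⊇ {B, ¬C, ¬D, ¬E}
2. Hence (B ⊔ E) ⊑ D: not entailed.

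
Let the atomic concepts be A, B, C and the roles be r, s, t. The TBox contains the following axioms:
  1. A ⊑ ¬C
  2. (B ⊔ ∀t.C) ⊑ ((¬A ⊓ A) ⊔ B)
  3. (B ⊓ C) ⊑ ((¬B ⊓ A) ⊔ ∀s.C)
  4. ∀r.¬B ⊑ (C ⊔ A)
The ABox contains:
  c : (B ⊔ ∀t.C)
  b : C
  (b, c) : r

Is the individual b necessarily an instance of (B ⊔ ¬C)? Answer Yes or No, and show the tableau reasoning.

No

1. b : (B ⊔ ¬C)?  L(b) = {C} ∪ {(¬B ⊓ C)}
   open: L(b) ⊇ {C, ¬A, ¬B, ∃r.B, ∃t.¬C} (+ ∃-successors) — b ∉ (B ⊔ ¬C) possible
2. Hence b : (B ⊔ ¬C): not entailed.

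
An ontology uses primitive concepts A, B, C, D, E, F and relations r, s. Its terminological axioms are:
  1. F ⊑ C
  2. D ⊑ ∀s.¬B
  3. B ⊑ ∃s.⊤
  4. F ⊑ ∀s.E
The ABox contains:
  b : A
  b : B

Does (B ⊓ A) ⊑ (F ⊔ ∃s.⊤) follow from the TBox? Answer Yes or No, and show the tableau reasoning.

1. (B ⊓ A) ⊑ (F ⊔ ∃s.⊤)  ⇔  ((B ⊓ A) ⊓ (¬F ⊓ ∀s.⊥)) unsat w.r.t. T
   all branches close; clash ⊥ at an ∃-successor
2. Hence (B ⊓ A) ⊑ (F ⊔ ∃s.⊤): entailed.

Yes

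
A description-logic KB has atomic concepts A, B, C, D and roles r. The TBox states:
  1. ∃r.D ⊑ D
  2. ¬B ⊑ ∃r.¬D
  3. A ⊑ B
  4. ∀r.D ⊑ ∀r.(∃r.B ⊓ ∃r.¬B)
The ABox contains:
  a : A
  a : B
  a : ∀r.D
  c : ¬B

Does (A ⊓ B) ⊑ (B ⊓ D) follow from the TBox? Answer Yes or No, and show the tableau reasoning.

No

1. (A ⊓ B) ⊑ (B ⊓ D)  ⇔  ((A ⊓ B) ⊓ (¬B ⊔ ¬D)) unsat w.r.t. T
   open: L(x₀) ⊇ {A, B, ¬D, ∀r.¬D, ∃r.¬D} (+ ∃-successors)
2. Hence (A ⊓ B) ⊑ (B ⊓ D): not entailed.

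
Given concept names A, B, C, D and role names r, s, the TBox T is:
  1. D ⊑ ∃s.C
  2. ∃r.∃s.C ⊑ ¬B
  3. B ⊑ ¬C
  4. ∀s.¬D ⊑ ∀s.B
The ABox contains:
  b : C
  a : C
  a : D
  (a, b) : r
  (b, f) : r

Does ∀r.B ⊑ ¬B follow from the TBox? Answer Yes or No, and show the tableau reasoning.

No

1. ∀r.B ⊑ ¬B  ⇔  (∀r.B ⊓ B) unsat w.r.t. T
   apply at x₀: B⊑¬C
   open: L(x₀) ⊇ {B, ¬C, ¬D, ∀r.B, ∀r.∀s.¬C, …} (+ ∃-successors)
2. Hence ∀r.B ⊑ ¬B: not entailed.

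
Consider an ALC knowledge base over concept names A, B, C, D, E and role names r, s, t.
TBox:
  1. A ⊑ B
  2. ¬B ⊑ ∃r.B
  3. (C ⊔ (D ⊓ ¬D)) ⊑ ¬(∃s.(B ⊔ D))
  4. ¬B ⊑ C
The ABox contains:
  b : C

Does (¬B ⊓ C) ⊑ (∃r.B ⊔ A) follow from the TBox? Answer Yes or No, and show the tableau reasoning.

Yes

1. (¬B ⊓ C) ⊑ (∃r.B ⊔ A)  ⇔  ((¬B ⊓ C) ⊓ (∀r.¬B ⊓ ¬A)) unsat w.r.t. T
   all branches close; clash {B, ¬B} at an ∃-successor
2. Hence (¬B ⊓ C) ⊑ (∃r.B ⊔ A): entailed.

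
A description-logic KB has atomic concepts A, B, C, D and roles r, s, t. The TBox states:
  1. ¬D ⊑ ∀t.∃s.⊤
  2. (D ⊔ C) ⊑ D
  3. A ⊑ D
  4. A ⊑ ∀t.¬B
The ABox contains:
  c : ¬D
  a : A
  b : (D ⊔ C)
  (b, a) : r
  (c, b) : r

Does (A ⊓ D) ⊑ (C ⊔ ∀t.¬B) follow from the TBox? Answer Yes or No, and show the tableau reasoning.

1. (A ⊓ D) ⊑ (C ⊔ ∀t.¬B)  ⇔  ((A ⊓ D) ⊓ (¬C ⊓ ∃t.B)) unsat w.r.t. T
   all branches close; clash {B, ¬B} at an ∃-successor
2. Hence (A ⊓ D) ⊑ (C ⊔ ∀t.¬B): entailed.

Yes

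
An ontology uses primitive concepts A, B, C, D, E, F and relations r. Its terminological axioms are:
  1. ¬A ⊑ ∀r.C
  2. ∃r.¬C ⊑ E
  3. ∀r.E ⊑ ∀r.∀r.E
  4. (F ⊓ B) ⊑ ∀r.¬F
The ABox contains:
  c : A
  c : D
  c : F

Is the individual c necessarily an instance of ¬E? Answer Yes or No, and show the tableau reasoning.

1. c : ¬E?  L(c) = {A, D, F} ∪ {E}
   open: L(c) ⊇ {A, D, E, F, ¬B, …} (+ ∃-successors) — c ∉ ¬E possible
2. Hence c : ¬E: not entailed.

No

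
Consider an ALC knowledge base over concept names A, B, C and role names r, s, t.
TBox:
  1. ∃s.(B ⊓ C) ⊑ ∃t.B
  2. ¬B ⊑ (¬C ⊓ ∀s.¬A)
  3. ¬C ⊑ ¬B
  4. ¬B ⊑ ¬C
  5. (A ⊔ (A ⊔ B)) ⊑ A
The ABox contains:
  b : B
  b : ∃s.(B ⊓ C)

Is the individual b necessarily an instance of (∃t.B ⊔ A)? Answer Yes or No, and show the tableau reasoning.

1. b : (∃t.B ⊔ A)?  L(b) = {B, ∃s.(B ⊓ C)} ∪ {(∀t.¬B ⊓ ¬A)}
   clash {B, ¬B} at b — b ∈ (∃t.B ⊔ A)
2. Hence b : (∃t.B ⊔ A): entailed.

Yes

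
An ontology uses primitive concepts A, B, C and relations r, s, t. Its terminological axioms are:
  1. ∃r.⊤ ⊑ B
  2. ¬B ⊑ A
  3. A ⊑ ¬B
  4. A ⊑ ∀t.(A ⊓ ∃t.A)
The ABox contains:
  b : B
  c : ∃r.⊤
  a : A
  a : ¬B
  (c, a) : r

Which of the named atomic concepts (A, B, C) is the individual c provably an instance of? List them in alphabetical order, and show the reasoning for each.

1. c : A?  L(c) = {∃r.⊤} ∪ {¬A}
   apply at c: ∃r.⊤⊑B
   open: L(c) ⊇ {B, ¬A, ∃r.⊤} (+ ∃-successors) — c ∉ A possible
2. c : B?  L(c) = {∃r.⊤} ∪ {¬B}
   clash {B, ¬B} at c — c ∈ B
3. c : C?  L(c) = {∃r.⊤} ∪ {¬C}
   apply at c: ∃r.⊤⊑B
   open: L(c) ⊇ {B, ¬A, ¬C, ∃r.⊤} (+ ∃-successors) — c ∉ C possible
4. Entailed for c: {B}

{B}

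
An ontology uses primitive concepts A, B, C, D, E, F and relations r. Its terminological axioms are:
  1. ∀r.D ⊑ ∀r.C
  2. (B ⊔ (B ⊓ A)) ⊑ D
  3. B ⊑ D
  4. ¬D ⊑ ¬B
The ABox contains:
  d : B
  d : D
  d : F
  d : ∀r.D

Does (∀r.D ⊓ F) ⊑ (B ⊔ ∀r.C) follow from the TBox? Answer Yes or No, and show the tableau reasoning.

Yes

1. (∀r.D ⊓ F) ⊑ (B ⊔ ∀r.C)  ⇔  ((∀r.D ⊓ F) ⊓ (¬B ⊓ ∃r.¬C)) unsat w.r.t. T
   all branches close; clash {C, ¬C} at an ∃-successor
2. Hence (∀r.D ⊓ F) ⊑ (B ⊔ ∀r.C): entailed.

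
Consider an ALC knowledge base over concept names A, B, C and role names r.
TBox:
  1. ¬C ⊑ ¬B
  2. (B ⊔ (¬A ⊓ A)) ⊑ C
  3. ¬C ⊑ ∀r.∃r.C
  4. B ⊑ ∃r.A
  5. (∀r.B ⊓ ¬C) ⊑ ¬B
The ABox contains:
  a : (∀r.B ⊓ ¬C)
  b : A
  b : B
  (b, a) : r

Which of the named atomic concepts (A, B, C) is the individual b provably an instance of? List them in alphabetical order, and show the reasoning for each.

{A, B, C}

1. b : A?  L(b) = {A, B} ∪ {¬A}
   clash {A, ¬A} at b — b ∈ A
2. b : B?  L(b) = {A, B} ∪ {¬B}
   clash {B, ¬B} at b — b ∈ B
3. b : C?  L(b) = {A, B} ∪ {¬C}
   clash {B, ¬B} at b — b ∈ C
4. Entailed for b: {A, B, C}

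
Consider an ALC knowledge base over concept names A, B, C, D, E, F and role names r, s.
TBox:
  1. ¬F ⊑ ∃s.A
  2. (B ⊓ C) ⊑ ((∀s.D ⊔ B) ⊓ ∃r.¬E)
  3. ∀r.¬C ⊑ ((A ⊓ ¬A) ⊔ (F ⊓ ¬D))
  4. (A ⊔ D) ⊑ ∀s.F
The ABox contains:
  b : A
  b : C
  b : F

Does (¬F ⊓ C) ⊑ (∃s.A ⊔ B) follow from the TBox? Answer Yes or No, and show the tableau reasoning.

Yes

1. (¬F ⊓ C) ⊑ (∃s.A ⊔ B)  ⇔  ((¬F ⊓ C) ⊓ (∀s.¬A ⊓ ¬B)) unsat w.r.t. T
   all branches close; clash {B, ¬B} at x₀
2. Hence (¬F ⊓ C) ⊑ (∃s.A ⊔ B): entailed.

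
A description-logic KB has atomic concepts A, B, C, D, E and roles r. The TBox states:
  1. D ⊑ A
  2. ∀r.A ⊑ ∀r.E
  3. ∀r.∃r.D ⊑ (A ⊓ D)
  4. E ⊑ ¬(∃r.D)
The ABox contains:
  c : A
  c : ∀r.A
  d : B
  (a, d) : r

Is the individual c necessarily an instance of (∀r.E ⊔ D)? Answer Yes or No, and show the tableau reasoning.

Yes

1. c : (∀r.E ⊔ D)?  L(c) = {A, ∀r.A} ∪ {(∃r.¬E ⊓ ¬D)}
   clash {D, ¬D} at c — c ∈ (∀r.E ⊔ D)
2. Hence c : (∀r.E ⊔ D): entailed.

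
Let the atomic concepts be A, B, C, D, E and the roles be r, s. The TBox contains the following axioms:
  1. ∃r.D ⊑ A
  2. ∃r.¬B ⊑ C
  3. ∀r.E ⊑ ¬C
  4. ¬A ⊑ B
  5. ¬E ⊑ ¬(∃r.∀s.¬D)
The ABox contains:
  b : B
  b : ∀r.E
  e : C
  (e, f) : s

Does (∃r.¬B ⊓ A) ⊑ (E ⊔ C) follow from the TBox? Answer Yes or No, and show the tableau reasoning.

Yes

1. (∃r.¬B ⊓ A) ⊑ (E ⊔ C)  ⇔  ((∃r.¬B ⊓ A) ⊓ (¬E ⊓ ¬C)) unsat w.r.t. T
   all branches close; clash {C, ¬C} at x₀
2. Hence (∃r.¬B ⊓ A) ⊑ (E ⊔ C): entailed.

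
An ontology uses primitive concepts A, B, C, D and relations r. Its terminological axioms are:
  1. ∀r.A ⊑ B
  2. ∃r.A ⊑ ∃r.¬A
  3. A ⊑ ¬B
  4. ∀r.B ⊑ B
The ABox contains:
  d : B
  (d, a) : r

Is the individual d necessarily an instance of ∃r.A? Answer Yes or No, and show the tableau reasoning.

No

1. d : ∃r.A?  L(d) = {B} ∪ {∀r.¬A}
   open: L(d) ⊇ {B, ¬A, ∀r.¬A} — d ∉ ∃r.A possible
2. Hence d : ∃r.A: not entailed.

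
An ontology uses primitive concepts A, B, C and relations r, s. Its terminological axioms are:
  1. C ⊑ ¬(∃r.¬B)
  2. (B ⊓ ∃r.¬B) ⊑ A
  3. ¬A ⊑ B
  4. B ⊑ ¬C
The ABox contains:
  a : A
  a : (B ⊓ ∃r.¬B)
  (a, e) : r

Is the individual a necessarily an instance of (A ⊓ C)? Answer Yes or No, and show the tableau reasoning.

1. a : (A ⊓ C)?  L(a) = {A, (B ⊓ ∃r.¬B)} ∪ {(¬A ⊔ ¬C)}
   apply at a: B⊑¬C
   open: L(a) ⊇ {A, B, ¬C, ∃r.¬B} (+ ∃-successors) — a ∉ (A ⊓ C) possible
2. Hence a : (A ⊓ C): not entailed.

No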